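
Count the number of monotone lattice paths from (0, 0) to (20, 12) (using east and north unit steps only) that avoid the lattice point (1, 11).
Number of paths = 225792600

Total paths from (0, 0) to (20, 12): C(32, 20) = 225792840. Paths through (1, 11): (paths (0, 0) → (1, 11)) × (paths (1, 11) → (20, 12)) = C(12, 1) · C(20, 19) = 12 · 20 = 240. Avoidance count = 225792840 − 240 = 225792600.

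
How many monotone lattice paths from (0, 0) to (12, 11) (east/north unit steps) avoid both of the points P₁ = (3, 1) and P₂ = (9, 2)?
Number of paths = 976626

Inclusion–exclusion. Total paths: C(23, 12) = 1352078. Through P₁: C(4, 3)·C(19, 9) = 369512. Through P₂: C(11, 9)·C(12, 3) = 12100. Since P₁ is strictly southwest of P₂, a monotone path through both must visit P₁ then P₂; paths through both = C(4, 3)·C(7, 6)·C(12, 3) = 6160. Avoid both = 1352078 − 369512 − 12100 + 6160 = 976626.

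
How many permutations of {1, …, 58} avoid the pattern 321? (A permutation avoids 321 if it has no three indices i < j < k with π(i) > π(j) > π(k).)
C_58 = 104088460289122304033498318812080

These 321-avoiding permutations are counted by the Catalan number C_n = (1/(n + 1)) · C(2n, n). For n = 58: C_58 = (1/59) · C(116, 58) = 6141219157058215937976400809912720/59 = 104088460289122304033498318812080.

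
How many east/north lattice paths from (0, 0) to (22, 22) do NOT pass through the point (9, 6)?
Number of paths = 1764440069145

Total paths from (0, 0) to (22, 22): C(44, 22) = 2104098963720. Paths through (9, 6): (paths (0, 0) → (9, 6)) × (paths (9, 6) → (22, 22)) = C(15, 9) · C(29, 13) = 5005 · 67863915 = 339658894575. Avoidance count = 2104098963720 − 339658894575 = 1764440069145.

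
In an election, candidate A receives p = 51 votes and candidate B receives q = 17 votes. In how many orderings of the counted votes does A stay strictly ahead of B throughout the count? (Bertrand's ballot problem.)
Strict-lead orderings = 2247575790712824

Total orderings of the 68 votes with 51 for A: C(68, 51) = 4495151581425648. By the Bertrand ballot formula (Cycle Lemma / reflection principle), the number of orderings in which A is strictly ahead of B throughout is (p − q)/(p + q) · C(p + q, p) = (51 − 17)/(51 + 17) · 4495151581425648 = 2247575790712824.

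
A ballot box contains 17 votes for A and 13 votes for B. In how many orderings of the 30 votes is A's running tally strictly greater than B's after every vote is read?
Strict-lead orderings = 15967980

Total orderings of the 30 votes with 17 for A: C(30, 17) = 119759850. By the Bertrand ballot formula (Cycle Lemma / reflection principle), the number of orderings in which A is strictly ahead of B throughout is (p − q)/(p + q) · C(p + q, p) = (17 − 13)/(17 + 13) · 119759850 = 15967980.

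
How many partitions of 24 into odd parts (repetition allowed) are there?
p_odd(24) = 122

Enumerate partitions using only odd parts via the recurrence o(n, m) = o(n, m−2) + o(n−m, m) over odd m, starting from the largest odd part ≤ n. This gives p_odd(24) = 122. (Euler's theorem: equals the count of distinct-part partitions.)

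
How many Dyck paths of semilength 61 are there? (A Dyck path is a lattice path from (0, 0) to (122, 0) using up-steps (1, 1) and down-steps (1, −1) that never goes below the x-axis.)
C_61 = 6182127958584855650487080847216336

These Dyck paths are counted by the Catalan number C_n = (1/(n + 1)) · C(2n, n). For n = 61: C_61 = (1/62) · C(122, 61) = 383291933432261050330199012527412832/62 = 6182127958584855650487080847216336.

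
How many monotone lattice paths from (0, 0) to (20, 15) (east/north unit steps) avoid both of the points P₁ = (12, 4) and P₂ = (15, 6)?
Number of paths = 3038183792

Inclusion–exclusion. Total paths: C(35, 20) = 3247943160. Through P₁: C(16, 12)·C(19, 8) = 137559240. Through P₂: C(21, 15)·C(14, 5) = 108636528. Since P₁ is strictly southwest of P₂, a monotone path through both must visit P₁ then P₂; paths through both = C(16, 12)·C(5, 3)·C(14, 5) = 36436400. Avoid both = 3247943160 − 137559240 − 108636528 + 36436400 = 3038183792.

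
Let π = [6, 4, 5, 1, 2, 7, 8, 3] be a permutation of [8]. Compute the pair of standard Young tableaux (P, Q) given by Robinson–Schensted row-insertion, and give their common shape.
P = [1, 2, 3, 8] / [4, 5, 7] / [6];  Q = [1, 3, 6, 7] / [2, 5, 8] / [4];  common shape = (4, 3, 1)

Row-insert the values π_1, π_2, … into P one at a time, bumping the leftmost entry strictly greater than the inserted value down to the next row. The recording tableau Q records, in position (i, j), the step at which that cell was added to P.
  Insert 6 (step 1): P = [6];  Q = [1]
  Insert 4 (step 2): P = [4] / [6];  Q = [1] / [2]
  Insert 5 (step 3): P = [4, 5] / [6];  Q = [1, 3] / [2]
  Insert 1 (step 4): P = [1, 5] / [4] / [6];  Q = [1, 3] / [2] / [4]
  Insert 2 (step 5): P = [1, 2] / [4, 5] / [6];  Q = [1, 3] / [2, 5] / [4]
  Insert 7 (step 6): P = [1, 2, 7] / [4, 5] / [6];  Q = [1, 3, 6] / [2, 5] / [4]
  Insert 8 (step 7): P = [1, 2, 7, 8] / [4, 5] / [6];  Q = [1, 3, 6, 7] / [2, 5] / [4]
  Insert 3 (step 8): P = [1, 2, 3, 8] / [4, 5, 7] / [6];  Q = [1, 3, 6, 7] / [2, 5, 8] / [4]
Final shape: (4, 3, 1).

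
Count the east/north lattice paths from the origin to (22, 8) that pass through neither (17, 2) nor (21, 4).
Number of paths = 5723498

Inclusion–exclusion. Total paths: C(30, 22) = 5852925. Through P₁: C(19, 17)·C(11, 5) = 79002. Through P₂: C(25, 21)·C(5, 1) = 63250. Since P₁ is strictly southwest of P₂, a monotone path through both must visit P₁ then P₂; paths through both = C(19, 17)·C(6, 4)·C(5, 1) = 12825. Avoid both = 5852925 − 79002 − 63250 + 12825 = 5723498.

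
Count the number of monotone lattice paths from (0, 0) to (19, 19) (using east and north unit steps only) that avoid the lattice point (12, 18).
Number of paths = 34653318000

Total paths from (0, 0) to (19, 19): C(38, 19) = 35345263800. Paths through (12, 18): (paths (0, 0) → (12, 18)) × (paths (12, 18) → (19, 19)) = C(30, 12) · C(8, 7) = 86493225 · 8 = 691945800. Avoidance count = 35345263800 − 691945800 = 34653318000.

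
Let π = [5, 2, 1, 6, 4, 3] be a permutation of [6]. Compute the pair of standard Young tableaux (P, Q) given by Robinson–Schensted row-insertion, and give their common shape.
P = [1, 3] / [2, 4] / [5, 6];  Q = [1, 4] / [2, 5] / [3, 6];  common shape = (2, 2, 2)

Row-insert the values π_1, π_2, … into P one at a time, bumping the leftmost entry strictly greater than the inserted value down to the next row. The recording tableau Q records, in position (i, j), the step at which that cell was added to P.
  Insert 5 (step 1): P = [5];  Q = [1]
  Insert 2 (step 2): P = [2] / [5];  Q = [1] / [2]
  Insert 1 (step 3): P = [1] / [2] / [5];  Q = [1] / [2] / [3]
  Insert 6 (step 4): P = [1, 6] / [2] / [5];  Q = [1, 4] / [2] / [3]
  Insert 4 (step 5): P = [1, 4] / [2, 6] / [5];  Q = [1, 4] / [2, 5] / [3]
  Insert 3 (step 6): P = [1, 3] / [2, 4] / [5, 6];  Q = [1, 4] / [2, 5] / [3, 6]
Final shape: (2, 2, 2).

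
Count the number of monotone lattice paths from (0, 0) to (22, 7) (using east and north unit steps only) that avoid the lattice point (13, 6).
Number of paths = 1289460

Total paths from (0, 0) to (22, 7): C(29, 22) = 1560780. Paths through (13, 6): (paths (0, 0) → (13, 6)) × (paths (13, 6) → (22, 7)) = C(19, 13) · C(10, 9) = 27132 · 10 = 271320. Avoidance count = 1560780 − 271320 = 1289460.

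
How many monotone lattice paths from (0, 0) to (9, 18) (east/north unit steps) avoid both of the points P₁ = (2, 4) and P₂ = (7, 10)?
Number of paths = 2379315

Inclusion–exclusion. Total paths: C(27, 9) = 4686825. Through P₁: C(6, 2)·C(21, 7) = 1744200. Through P₂: C(17, 7)·C(10, 2) = 875160. Since P₁ is strictly southwest of P₂, a monotone path through both must visit P₁ then P₂; paths through both = C(6, 2)·C(11, 5)·C(10, 2) = 311850. Avoid both = 4686825 − 1744200 − 875160 + 311850 = 2379315.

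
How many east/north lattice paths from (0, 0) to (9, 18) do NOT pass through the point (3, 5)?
Number of paths = 3167433

Total paths from (0, 0) to (9, 18): C(27, 9) = 4686825. Paths through (3, 5): (paths (0, 0) → (3, 5)) × (paths (3, 5) → (9, 18)) = C(8, 3) · C(19, 6) = 56 · 27132 = 1519392. Avoidance count = 4686825 − 1519392 = 3167433.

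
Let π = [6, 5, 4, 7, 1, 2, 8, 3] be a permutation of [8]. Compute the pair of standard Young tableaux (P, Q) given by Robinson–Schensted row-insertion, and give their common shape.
P = [1, 2, 3] / [4, 7, 8] / [5] / [6];  Q = [1, 4, 7] / [2, 6, 8] / [3] / [5];  common shape = (3, 3, 1, 1)

Row-insert the values π_1, π_2, … into P one at a time, bumping the leftmost entry strictly greater than the inserted value down to the next row. The recording tableau Q records, in position (i, j), the step at which that cell was added to P.
  Insert 6 (step 1): P = [6];  Q = [1]
  Insert 5 (step 2): P = [5] / [6];  Q = [1] / [2]
  Insert 4 (step 3): P = [4] / [5] / [6];  Q = [1] / [2] / [3]
  Insert 7 (step 4): P = [4, 7] / [5] / [6];  Q = [1, 4] / [2] / [3]
  Insert 1 (step 5): P = [1, 7] / [4] / [5] / [6];  Q = [1, 4] / [2] / [3] / [5]
  Insert 2 (step 6): P = [1, 2] / [4, 7] / [5] / [6];  Q = [1, 4] / [2, 6] / [3] / [5]
  Insert 8 (step 7): P = [1, 2, 8] / [4, 7] / [5] / [6];  Q = [1, 4, 7] / [2, 6] / [3] / [5]
  Insert 3 (step 8): P = [1, 2, 3] / [4, 7, 8] / [5] / [6];  Q = [1, 4, 7] / [2, 6, 8] / [3] / [5]
Final shape: (3, 3, 1, 1).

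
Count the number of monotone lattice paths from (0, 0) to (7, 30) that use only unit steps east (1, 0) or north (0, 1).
Number of paths = 10295472

A monotone lattice path from (0, 0) to (7, 30) consists of 7 east steps and 30 north steps in some order, so it is determined by which 7 of the 37 steps are east. The count is C(37, 7) = 10295472.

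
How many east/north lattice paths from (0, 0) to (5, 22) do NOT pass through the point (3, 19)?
Number of paths = 65330

Total paths from (0, 0) to (5, 22): C(27, 5) = 80730. Paths through (3, 19): (paths (0, 0) → (3, 19)) × (paths (3, 19) → (5, 22)) = C(22, 3) · C(5, 2) = 1540 · 10 = 15400. Avoidance count = 80730 − 15400 = 65330.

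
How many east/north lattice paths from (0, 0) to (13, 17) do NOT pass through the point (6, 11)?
Number of paths = 98522634

Total paths from (0, 0) to (13, 17): C(30, 13) = 119759850. Paths through (6, 11): (paths (0, 0) → (6, 11)) × (paths (6, 11) → (13, 17)) = C(17, 6) · C(13, 7) = 12376 · 1716 = 21237216. Avoidance count = 119759850 − 21237216 = 98522634.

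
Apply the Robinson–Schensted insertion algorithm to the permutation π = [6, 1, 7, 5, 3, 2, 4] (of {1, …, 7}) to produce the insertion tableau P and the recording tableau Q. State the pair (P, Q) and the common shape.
P = [1, 2, 4] / [3, 7] / [5] / [6];  Q = [1, 3, 7] / [2, 4] / [5] / [6];  common shape = (3, 2, 1, 1)

Row-insert the values π_1, π_2, … into P one at a time, bumping the leftmost entry strictly greater than the inserted value down to the next row. The recording tableau Q records, in position (i, j), the step at which that cell was added to P.
  Insert 6 (step 1): P = [6];  Q = [1]
  Insert 1 (step 2): P = [1] / [6];  Q = [1] / [2]
  Insert 7 (step 3): P = [1, 7] / [6];  Q = [1, 3] / [2]
  Insert 5 (step 4): P = [1, 5] / [6, 7];  Q = [1, 3] / [2, 4]
  Insert 3 (step 5): P = [1, 3] / [5, 7] / [6];  Q = [1, 3] / [2, 4] / [5]
  Insert 2 (step 6): P = [1, 2] / [3, 7] / [5] / [6];  Q = [1, 3] / [2, 4] / [5] / [6]
  Insert 4 (step 7): P = [1, 2, 4] / [3, 7] / [5] / [6];  Q = [1, 3, 7] / [2, 4] / [5] / [6]
Final shape: (3, 2, 1, 1).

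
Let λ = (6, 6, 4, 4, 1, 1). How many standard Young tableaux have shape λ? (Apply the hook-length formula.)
# SYT of shape (6, 6, 4, 4, 1, 1) = 997682400

Hook-length formula: f^λ = n! / Π hook(c), product over all cells c of the Young diagram. For λ = (6, 6, 4, 4, 1, 1), n = 22 boxes. Hook lengths by row (left-to-right, top-to-bottom): [11, 8, 7, 6, 3, 2]; [10, 7, 6, 5, 2, 1]; [7, 4, 3, 2]; [6, 3, 2, 1]; [2]; [1]. Product of hooks = 1126611763200. So f^λ = 22! / 1126611763200 = 1124000727777607680000 / 1126611763200 = 997682400.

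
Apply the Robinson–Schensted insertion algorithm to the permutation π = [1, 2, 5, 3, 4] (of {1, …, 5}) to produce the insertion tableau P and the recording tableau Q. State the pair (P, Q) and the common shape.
P = [1, 2, 3, 4] / [5];  Q = [1, 2, 3, 5] / [4];  common shape = (4, 1)

Row-insert the values π_1, π_2, … into P one at a time, bumping the leftmost entry strictly greater than the inserted value down to the next row. The recording tableau Q records, in position (i, j), the step at which that cell was added to P.
  Insert 1 (step 1): P = [1];  Q = [1]
  Insert 2 (step 2): P = [1, 2];  Q = [1, 2]
  Insert 5 (step 3): P = [1, 2, 5];  Q = [1, 2, 3]
  Insert 3 (step 4): P = [1, 2, 3] / [5];  Q = [1, 2, 3] / [4]
  Insert 4 (step 5): P = [1, 2, 3, 4] / [5];  Q = [1, 2, 3, 5] / [4]
Final shape: (4, 1).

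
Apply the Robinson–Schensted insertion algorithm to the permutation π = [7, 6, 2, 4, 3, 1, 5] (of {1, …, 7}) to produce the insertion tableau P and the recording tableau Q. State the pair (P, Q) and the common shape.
P = [1, 3, 5] / [2] / [4] / [6] / [7];  Q = [1, 4, 7] / [2] / [3] / [5] / [6];  common shape = (3, 1, 1, 1, 1)

Row-insert the values π_1, π_2, … into P one at a time, bumping the leftmost entry strictly greater than the inserted value down to the next row. The recording tableau Q records, in position (i, j), the step at which that cell was added to P.
  Insert 7 (step 1): P = [7];  Q = [1]
  Insert 6 (step 2): P = [6] / [7];  Q = [1] / [2]
  Insert 2 (step 3): P = [2] / [6] / [7];  Q = [1] / [2] / [3]
  Insert 4 (step 4): P = [2, 4] / [6] / [7];  Q = [1, 4] / [2] / [3]
  Insert 3 (step 5): P = [2, 3] / [4] / [6] / [7];  Q = [1, 4] / [2] / [3] / [5]
  Insert 1 (step 6): P = [1, 3] / [2] / [4] / [6] / [7];  Q = [1, 4] / [2] / [3] / [5] / [6]
  Insert 5 (step 7): P = [1, 3, 5] / [2] / [4] / [6] / [7];  Q = [1, 4, 7] / [2] / [3] / [5] / [6]
Final shape: (3, 1, 1, 1, 1).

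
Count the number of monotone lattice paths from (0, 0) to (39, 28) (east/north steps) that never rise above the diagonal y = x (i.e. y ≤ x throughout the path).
Number of paths = 1759318006963275528

By the reflection principle (André's argument), the number of monotone paths to (39, 28) with n ≤ m that never go above y = x is C(67, 39) − C(67, 40) = 5864393356544251760 − 4105075349580976232 = 1759318006963275528.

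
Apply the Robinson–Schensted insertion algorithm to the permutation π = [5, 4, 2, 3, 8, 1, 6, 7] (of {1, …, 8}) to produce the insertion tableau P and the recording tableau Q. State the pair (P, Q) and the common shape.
P = [1, 3, 6, 7] / [2, 8] / [4] / [5];  Q = [1, 4, 5, 8] / [2, 7] / [3] / [6];  common shape = (4, 2, 1, 1)

Row-insert the values π_1, π_2, … into P one at a time, bumping the leftmost entry strictly greater than the inserted value down to the next row. The recording tableau Q records, in position (i, j), the step at which that cell was added to P.
  Insert 5 (step 1): P = [5];  Q = [1]
  Insert 4 (step 2): P = [4] / [5];  Q = [1] / [2]
  Insert 2 (step 3): P = [2] / [4] / [5];  Q = [1] / [2] / [3]
  Insert 3 (step 4): P = [2, 3] / [4] / [5];  Q = [1, 4] / [2] / [3]
  Insert 8 (step 5): P = [2, 3, 8] / [4] / [5];  Q = [1, 4, 5] / [2] / [3]
  Insert 1 (step 6): P = [1, 3, 8] / [2] / [4] / [5];  Q = [1, 4, 5] / [2] / [3] / [6]
  Insert 6 (step 7): P = [1, 3, 6] / [2, 8] / [4] / [5];  Q = [1, 4, 5] / [2, 7] / [3] / [6]
  Insert 7 (step 8): P = [1, 3, 6, 7] / [2, 8] / [4] / [5];  Q = [1, 4, 5, 8] / [2, 7] / [3] / [6]
Final shape: (4, 2, 1, 1).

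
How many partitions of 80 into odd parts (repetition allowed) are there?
p_odd(80) = 77312

Enumerate partitions using only odd parts via the recurrence o(n, m) = o(n, m−2) + o(n−m, m) over odd m, starting from the largest odd part ≤ n. This gives p_odd(80) = 77312. (Euler's theorem: equals the count of distinct-part partitions.)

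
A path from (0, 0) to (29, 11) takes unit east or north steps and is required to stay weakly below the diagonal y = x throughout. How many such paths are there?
Number of paths = 1464140912

By the reflection principle (André's argument), the number of monotone paths to (29, 11) with n ≤ m that never go above y = x is C(40, 29) − C(40, 30) = 2311801440 − 847660528 = 1464140912.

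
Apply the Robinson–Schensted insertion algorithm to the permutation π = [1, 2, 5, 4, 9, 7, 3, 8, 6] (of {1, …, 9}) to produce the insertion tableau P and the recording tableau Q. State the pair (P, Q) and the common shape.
P = [1, 2, 3, 6, 8] / [4, 7] / [5, 9];  Q = [1, 2, 3, 5, 8] / [4, 6] / [7, 9];  common shape = (5, 2, 2)

Row-insert the values π_1, π_2, … into P one at a time, bumping the leftmost entry strictly greater than the inserted value down to the next row. The recording tableau Q records, in position (i, j), the step at which that cell was added to P.
  Insert 1 (step 1): P = [1];  Q = [1]
  Insert 2 (step 2): P = [1, 2];  Q = [1, 2]
  Insert 5 (step 3): P = [1, 2, 5];  Q = [1, 2, 3]
  Insert 4 (step 4): P = [1, 2, 4] / [5];  Q = [1, 2, 3] / [4]
  Insert 9 (step 5): P = [1, 2, 4, 9] / [5];  Q = [1, 2, 3, 5] / [4]
  Insert 7 (step 6): P = [1, 2, 4, 7] / [5, 9];  Q = [1, 2, 3, 5] / [4, 6]
  Insert 3 (step 7): P = [1, 2, 3, 7] / [4, 9] / [5];  Q = [1, 2, 3, 5] / [4, 6] / [7]
  Insert 8 (step 8): P = [1, 2, 3, 7, 8] / [4, 9] / [5];  Q = [1, 2, 3, 5, 8] / [4, 6] / [7]
  Insert 6 (step 9): P = [1, 2, 3, 6, 8] / [4, 7] / [5, 9];  Q = [1, 2, 3, 5, 8] / [4, 6] / [7, 9]
Final shape: (5, 2, 2).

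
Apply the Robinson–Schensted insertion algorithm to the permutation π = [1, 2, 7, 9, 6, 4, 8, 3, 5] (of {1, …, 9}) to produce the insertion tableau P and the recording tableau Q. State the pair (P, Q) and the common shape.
P = [1, 2, 3, 5] / [4, 8] / [6, 9] / [7];  Q = [1, 2, 3, 4] / [5, 7] / [6, 9] / [8];  common shape = (4, 2, 2, 1)

Row-insert the values π_1, π_2, … into P one at a time, bumping the leftmost entry strictly greater than the inserted value down to the next row. The recording tableau Q records, in position (i, j), the step at which that cell was added to P.
  Insert 1 (step 1): P = [1];  Q = [1]
  Insert 2 (step 2): P = [1, 2];  Q = [1, 2]
  Insert 7 (step 3): P = [1, 2, 7];  Q = [1, 2, 3]
  Insert 9 (step 4): P = [1, 2, 7, 9];  Q = [1, 2, 3, 4]
  Insert 6 (step 5): P = [1, 2, 6, 9] / [7];  Q = [1, 2, 3, 4] / [5]
  Insert 4 (step 6): P = [1, 2, 4, 9] / [6] / [7];  Q = [1, 2, 3, 4] / [5] / [6]
  Insert 8 (step 7): P = [1, 2, 4, 8] / [6, 9] / [7];  Q = [1, 2, 3, 4] / [5, 7] / [6]
  Insert 3 (step 8): P = [1, 2, 3, 8] / [4, 9] / [6] / [7];  Q = [1, 2, 3, 4] / [5, 7] / [6] / [8]
  Insert 5 (step 9): P = [1, 2, 3, 5] / [4, 8] / [6, 9] / [7];  Q = [1, 2, 3, 4] / [5, 7] / [6, 9] / [8]
Final shape: (4, 2, 2, 1).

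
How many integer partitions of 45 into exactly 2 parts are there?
p(45, 2 parts) = 22

Partitions of n into exactly k parts are in bijection with partitions of n − k into at most k parts (subtract 1 from each part). So p(45, exactly 2) = p(43, parts ≤ 2). Computing via the recurrence p(m, j) = p(m, j−1) + p(m−j, j) gives 22.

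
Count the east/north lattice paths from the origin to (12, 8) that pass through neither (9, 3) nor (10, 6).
Number of paths = 70882

Inclusion–exclusion. Total paths: C(20, 12) = 125970. Through P₁: C(12, 9)·C(8, 3) = 12320. Through P₂: C(16, 10)·C(4, 2) = 48048. Since P₁ is strictly southwest of P₂, a monotone path through both must visit P₁ then P₂; paths through both = C(12, 9)·C(4, 1)·C(4, 2) = 5280. Avoid both = 125970 − 12320 − 48048 + 5280 = 70882.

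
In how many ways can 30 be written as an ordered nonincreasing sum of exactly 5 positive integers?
p(30, 5 parts) = 377

Partitions of n into exactly k parts are in bijection with partitions of n − k into at most k parts (subtract 1 from each part). So p(30, exactly 5) = p(25, parts ≤ 5). Computing via the recurrence p(m, j) = p(m, j−1) + p(m−j, j) gives 377.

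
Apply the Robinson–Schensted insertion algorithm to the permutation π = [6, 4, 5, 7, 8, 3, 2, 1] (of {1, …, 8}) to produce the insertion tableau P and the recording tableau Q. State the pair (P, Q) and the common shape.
P = [1, 5, 7, 8] / [2] / [3] / [4] / [6];  Q = [1, 3, 4, 5] / [2] / [6] / [7] / [8];  common shape = (4, 1, 1, 1, 1)

Row-insert the values π_1, π_2, … into P one at a time, bumping the leftmost entry strictly greater than the inserted value down to the next row. The recording tableau Q records, in position (i, j), the step at which that cell was added to P.
  Insert 6 (step 1): P = [6];  Q = [1]
  Insert 4 (step 2): P = [4] / [6];  Q = [1] / [2]
  Insert 5 (step 3): P = [4, 5] / [6];  Q = [1, 3] / [2]
  Insert 7 (step 4): P = [4, 5, 7] / [6];  Q = [1, 3, 4] / [2]
  Insert 8 (step 5): P = [4, 5, 7, 8] / [6];  Q = [1, 3, 4, 5] / [2]
  Insert 3 (step 6): P = [3, 5, 7, 8] / [4] / [6];  Q = [1, 3, 4, 5] / [2] / [6]
  Insert 2 (step 7): P = [2, 5, 7, 8] / [3] / [4] / [6];  Q = [1, 3, 4, 5] / [2] / [6] / [7]
  Insert 1 (step 8): P = [1, 5, 7, 8] / [2] / [3] / [4] / [6];  Q = [1, 3, 4, 5] / [2] / [6] / [7] / [8]
Final shape: (4, 1, 1, 1, 1).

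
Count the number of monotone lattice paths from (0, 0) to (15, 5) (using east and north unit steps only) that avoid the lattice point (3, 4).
Number of paths = 15049

Total paths from (0, 0) to (15, 5): C(20, 15) = 15504. Paths through (3, 4): (paths (0, 0) → (3, 4)) × (paths (3, 4) → (15, 5)) = C(7, 3) · C(13, 12) = 35 · 13 = 455. Avoidance count = 15504 − 455 = 15049.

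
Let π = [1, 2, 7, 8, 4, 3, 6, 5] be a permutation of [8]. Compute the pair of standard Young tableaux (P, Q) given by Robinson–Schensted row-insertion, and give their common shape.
P = [1, 2, 3, 5] / [4, 6] / [7, 8];  Q = [1, 2, 3, 4] / [5, 7] / [6, 8];  common shape = (4, 2, 2)

Row-insert the values π_1, π_2, … into P one at a time, bumping the leftmost entry strictly greater than the inserted value down to the next row. The recording tableau Q records, in position (i, j), the step at which that cell was added to P.
  Insert 1 (step 1): P = [1];  Q = [1]
  Insert 2 (step 2): P = [1, 2];  Q = [1, 2]
  Insert 7 (step 3): P = [1, 2, 7];  Q = [1, 2, 3]
  Insert 8 (step 4): P = [1, 2, 7, 8];  Q = [1, 2, 3, 4]
  Insert 4 (step 5): P = [1, 2, 4, 8] / [7];  Q = [1, 2, 3, 4] / [5]
  Insert 3 (step 6): P = [1, 2, 3, 8] / [4] / [7];  Q = [1, 2, 3, 4] / [5] / [6]
  Insert 6 (step 7): P = [1, 2, 3, 6] / [4, 8] / [7];  Q = [1, 2, 3, 4] / [5, 7] / [6]
  Insert 5 (step 8): P = [1, 2, 3, 5] / [4, 6] / [7, 8];  Q = [1, 2, 3, 4] / [5, 7] / [6, 8]
Final shape: (4, 2, 2).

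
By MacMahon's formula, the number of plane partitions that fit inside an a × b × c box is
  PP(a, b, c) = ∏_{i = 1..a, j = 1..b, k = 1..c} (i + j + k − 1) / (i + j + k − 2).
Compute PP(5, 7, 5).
PP(5, 7, 5) = 30107635272

Evaluate the triple product over i = 1..5, j = 1..7, k = 1..5. The factors are (2/1) · (3/2) · (4/3) · (5/4) · (6/5) · (3/2) · (4/3) · (5/4) · … (175 factors total). The numerators and denominators telescope so the product is an integer; carrying out the multiplication exactly gives PP(5, 7, 5) = 30107635272.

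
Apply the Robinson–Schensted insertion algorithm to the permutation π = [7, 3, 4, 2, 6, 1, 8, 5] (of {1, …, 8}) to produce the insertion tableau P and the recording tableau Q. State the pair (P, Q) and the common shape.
P = [1, 4, 5, 8] / [2, 6] / [3] / [7];  Q = [1, 3, 5, 7] / [2, 8] / [4] / [6];  common shape = (4, 2, 1, 1)

Row-insert the values π_1, π_2, … into P one at a time, bumping the leftmost entry strictly greater than the inserted value down to the next row. The recording tableau Q records, in position (i, j), the step at which that cell was added to P.
  Insert 7 (step 1): P = [7];  Q = [1]
  Insert 3 (step 2): P = [3] / [7];  Q = [1] / [2]
  Insert 4 (step 3): P = [3, 4] / [7];  Q = [1, 3] / [2]
  Insert 2 (step 4): P = [2, 4] / [3] / [7];  Q = [1, 3] / [2] / [4]
  Insert 6 (step 5): P = [2, 4, 6] / [3] / [7];  Q = [1, 3, 5] / [2] / [4]
  Insert 1 (step 6): P = [1, 4, 6] / [2] / [3] / [7];  Q = [1, 3, 5] / [2] / [4] / [6]
  Insert 8 (step 7): P = [1, 4, 6, 8] / [2] / [3] / [7];  Q = [1, 3, 5, 7] / [2] / [4] / [6]
  Insert 5 (step 8): P = [1, 4, 5, 8] / [2, 6] / [3] / [7];  Q = [1, 3, 5, 7] / [2, 8] / [4] / [6]
Final shape: (4, 2, 1, 1).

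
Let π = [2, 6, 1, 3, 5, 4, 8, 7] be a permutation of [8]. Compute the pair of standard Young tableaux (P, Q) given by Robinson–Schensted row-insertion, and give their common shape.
P = [1, 3, 4, 7] / [2, 5, 8] / [6];  Q = [1, 2, 5, 7] / [3, 4, 8] / [6];  common shape = (4, 3, 1)

Row-insert the values π_1, π_2, … into P one at a time, bumping the leftmost entry strictly greater than the inserted value down to the next row. The recording tableau Q records, in position (i, j), the step at which that cell was added to P.
  Insert 2 (step 1): P = [2];  Q = [1]
  Insert 6 (step 2): P = [2, 6];  Q = [1, 2]
  Insert 1 (step 3): P = [1, 6] / [2];  Q = [1, 2] / [3]
  Insert 3 (step 4): P = [1, 3] / [2, 6];  Q = [1, 2] / [3, 4]
  Insert 5 (step 5): P = [1, 3, 5] / [2, 6];  Q = [1, 2, 5] / [3, 4]
  Insert 4 (step 6): P = [1, 3, 4] / [2, 5] / [6];  Q = [1, 2, 5] / [3, 4] / [6]
  Insert 8 (step 7): P = [1, 3, 4, 8] / [2, 5] / [6];  Q = [1, 2, 5, 7] / [3, 4] / [6]
  Insert 7 (step 8): P = [1, 3, 4, 7] / [2, 5, 8] / [6];  Q = [1, 2, 5, 7] / [3, 4, 8] / [6]
Final shape: (4, 3, 1).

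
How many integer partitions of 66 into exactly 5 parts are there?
p(66, 5 parts) = 7599

Partitions of n into exactly k parts are in bijection with partitions of n − k into at most k parts (subtract 1 from each part). So p(66, exactly 5) = p(61, parts ≤ 5). Computing via the recurrence p(m, j) = p(m, j−1) + p(m−j, j) gives 7599.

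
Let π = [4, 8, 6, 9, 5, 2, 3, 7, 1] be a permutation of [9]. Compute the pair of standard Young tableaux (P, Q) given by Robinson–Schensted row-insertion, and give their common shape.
P = [1, 3, 7] / [2, 5, 9] / [4] / [6] / [8];  Q = [1, 2, 4] / [3, 7, 8] / [5] / [6] / [9];  common shape = (3, 3, 1, 1, 1)

Row-insert the values π_1, π_2, … into P one at a time, bumping the leftmost entry strictly greater than the inserted value down to the next row. The recording tableau Q records, in position (i, j), the step at which that cell was added to P.
  Insert 4 (step 1): P = [4];  Q = [1]
  Insert 8 (step 2): P = [4, 8];  Q = [1, 2]
  Insert 6 (step 3): P = [4, 6] / [8];  Q = [1, 2] / [3]
  Insert 9 (step 4): P = [4, 6, 9] / [8];  Q = [1, 2, 4] / [3]
  Insert 5 (step 5): P = [4, 5, 9] / [6] / [8];  Q = [1, 2, 4] / [3] / [5]
  Insert 2 (step 6): P = [2, 5, 9] / [4] / [6] / [8];  Q = [1, 2, 4] / [3] / [5] / [6]
  Insert 3 (step 7): P = [2, 3, 9] / [4, 5] / [6] / [8];  Q = [1, 2, 4] / [3, 7] / [5] / [6]
  Insert 7 (step 8): P = [2, 3, 7] / [4, 5, 9] / [6] / [8];  Q = [1, 2, 4] / [3, 7, 8] / [5] / [6]
  Insert 1 (step 9): P = [1, 3, 7] / [2, 5, 9] / [4] / [6] / [8];  Q = [1, 2, 4] / [3, 7, 8] / [5] / [6] / [9]
Final shape: (3, 3, 1, 1, 1).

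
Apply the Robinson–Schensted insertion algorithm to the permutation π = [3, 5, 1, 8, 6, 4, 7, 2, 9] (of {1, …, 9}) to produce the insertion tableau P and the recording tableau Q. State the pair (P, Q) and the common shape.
P = [1, 2, 6, 7, 9] / [3, 4] / [5] / [8];  Q = [1, 2, 4, 7, 9] / [3, 5] / [6] / [8];  common shape = (5, 2, 1, 1)

Row-insert the values π_1, π_2, … into P one at a time, bumping the leftmost entry strictly greater than the inserted value down to the next row. The recording tableau Q records, in position (i, j), the step at which that cell was added to P.
  Insert 3 (step 1): P = [3];  Q = [1]
  Insert 5 (step 2): P = [3, 5];  Q = [1, 2]
  Insert 1 (step 3): P = [1, 5] / [3];  Q = [1, 2] / [3]
  Insert 8 (step 4): P = [1, 5, 8] / [3];  Q = [1, 2, 4] / [3]
  Insert 6 (step 5): P = [1, 5, 6] / [3, 8];  Q = [1, 2, 4] / [3, 5]
  Insert 4 (step 6): P = [1, 4, 6] / [3, 5] / [8];  Q = [1, 2, 4] / [3, 5] / [6]
  Insert 7 (step 7): P = [1, 4, 6, 7] / [3, 5] / [8];  Q = [1, 2, 4, 7] / [3, 5] / [6]
  Insert 2 (step 8): P = [1, 2, 6, 7] / [3, 4] / [5] / [8];  Q = [1, 2, 4, 7] / [3, 5] / [6] / [8]
  Insert 9 (step 9): P = [1, 2, 6, 7, 9] / [3, 4] / [5] / [8];  Q = [1, 2, 4, 7, 9] / [3, 5] / [6] / [8]
Final shape: (5, 2, 1, 1).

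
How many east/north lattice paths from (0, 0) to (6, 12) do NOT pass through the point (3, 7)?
Number of paths = 11844

Total paths from (0, 0) to (6, 12): C(18, 6) = 18564. Paths through (3, 7): (paths (0, 0) → (3, 7)) × (paths (3, 7) → (6, 12)) = C(10, 3) · C(8, 3) = 120 · 56 = 6720. Avoidance count = 18564 − 6720 = 11844.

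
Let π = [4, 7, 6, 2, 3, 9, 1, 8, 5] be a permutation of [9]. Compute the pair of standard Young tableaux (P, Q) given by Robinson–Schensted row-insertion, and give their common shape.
P = [1, 3, 5] / [2, 6, 8] / [4, 9] / [7];  Q = [1, 2, 6] / [3, 5, 8] / [4, 9] / [7];  common shape = (3, 3, 2, 1)

Row-insert the values π_1, π_2, … into P one at a time, bumping the leftmost entry strictly greater than the inserted value down to the next row. The recording tableau Q records, in position (i, j), the step at which that cell was added to P.
  Insert 4 (step 1): P = [4];  Q = [1]
  Insert 7 (step 2): P = [4, 7];  Q = [1, 2]
  Insert 6 (step 3): P = [4, 6] / [7];  Q = [1, 2] / [3]
  Insert 2 (step 4): P = [2, 6] / [4] / [7];  Q = [1, 2] / [3] / [4]
  Insert 3 (step 5): P = [2, 3] / [4, 6] / [7];  Q = [1, 2] / [3, 5] / [4]
  Insert 9 (step 6): P = [2, 3, 9] / [4, 6] / [7];  Q = [1, 2, 6] / [3, 5] / [4]
  Insert 1 (step 7): P = [1, 3, 9] / [2, 6] / [4] / [7];  Q = [1, 2, 6] / [3, 5] / [4] / [7]
  Insert 8 (step 8): P = [1, 3, 8] / [2, 6, 9] / [4] / [7];  Q = [1, 2, 6] / [3, 5, 8] / [4] / [7]
  Insert 5 (step 9): P = [1, 3, 5] / [2, 6, 8] / [4, 9] / [7];  Q = [1, 2, 6] / [3, 5, 8] / [4, 9] / [7]
Final shape: (3, 3, 2, 1).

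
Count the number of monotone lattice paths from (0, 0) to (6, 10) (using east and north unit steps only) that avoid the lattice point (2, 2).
Number of paths = 5038

Total paths from (0, 0) to (6, 10): C(16, 6) = 8008. Paths through (2, 2): (paths (0, 0) → (2, 2)) × (paths (2, 2) → (6, 10)) = C(4, 2) · C(12, 4) = 6 · 495 = 2970. Avoidance count = 8008 − 2970 = 5038.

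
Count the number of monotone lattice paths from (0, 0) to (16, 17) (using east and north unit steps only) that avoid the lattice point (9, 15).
Number of paths = 1119732966

Total paths from (0, 0) to (16, 17): C(33, 16) = 1166803110. Paths through (9, 15): (paths (0, 0) → (9, 15)) × (paths (9, 15) → (16, 17)) = C(24, 9) · C(9, 7) = 1307504 · 36 = 47070144. Avoidance count = 1166803110 − 47070144 = 1119732966.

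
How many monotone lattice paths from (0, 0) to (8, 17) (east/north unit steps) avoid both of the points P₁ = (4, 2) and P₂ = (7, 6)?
Number of paths = 1009143

Inclusion–exclusion. Total paths: C(25, 8) = 1081575. Through P₁: C(6, 4)·C(19, 4) = 58140. Through P₂: C(13, 7)·C(12, 1) = 20592. Since P₁ is strictly southwest of P₂, a monotone path through both must visit P₁ then P₂; paths through both = C(6, 4)·C(7, 3)·C(12, 1) = 6300. Avoid both = 1081575 − 58140 − 20592 + 6300 = 1009143.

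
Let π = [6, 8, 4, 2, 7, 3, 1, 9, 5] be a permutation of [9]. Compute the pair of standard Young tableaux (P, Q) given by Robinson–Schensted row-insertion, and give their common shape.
P = [1, 3, 5] / [2, 7, 9] / [4, 8] / [6];  Q = [1, 2, 8] / [3, 5, 9] / [4, 6] / [7];  common shape = (3, 3, 2, 1)

Row-insert the values π_1, π_2, … into P one at a time, bumping the leftmost entry strictly greater than the inserted value down to the next row. The recording tableau Q records, in position (i, j), the step at which that cell was added to P.
  Insert 6 (step 1): P = [6];  Q = [1]
  Insert 8 (step 2): P = [6, 8];  Q = [1, 2]
  Insert 4 (step 3): P = [4, 8] / [6];  Q = [1, 2] / [3]
  Insert 2 (step 4): P = [2, 8] / [4] / [6];  Q = [1, 2] / [3] / [4]
  Insert 7 (step 5): P = [2, 7] / [4, 8] / [6];  Q = [1, 2] / [3, 5] / [4]
  Insert 3 (step 6): P = [2, 3] / [4, 7] / [6, 8];  Q = [1, 2] / [3, 5] / [4, 6]
  Insert 1 (step 7): P = [1, 3] / [2, 7] / [4, 8] / [6];  Q = [1, 2] / [3, 5] / [4, 6] / [7]
  Insert 9 (step 8): P = [1, 3, 9] / [2, 7] / [4, 8] / [6];  Q = [1, 2, 8] / [3, 5] / [4, 6] / [7]
  Insert 5 (step 9): P = [1, 3, 5] / [2, 7, 9] / [4, 8] / [6];  Q = [1, 2, 8] / [3, 5, 9] / [4, 6] / [7]
Final shape: (3, 3, 2, 1).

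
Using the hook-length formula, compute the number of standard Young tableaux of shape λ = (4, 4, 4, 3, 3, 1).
# SYT of shape (4, 4, 4, 3, 3, 1) = 6651216

Hook-length formula: f^λ = n! / Π hook(c), product over all cells c of the Young diagram. For λ = (4, 4, 4, 3, 3, 1), n = 19 boxes. Hook lengths by row (left-to-right, top-to-bottom): [9, 7, 6, 3]; [8, 6, 5, 2]; [7, 5, 4, 1]; [5, 3, 2]; [4, 2, 1]; [1]. Product of hooks = 18289152000. So f^λ = 19! / 18289152000 = 121645100408832000 / 18289152000 = 6651216.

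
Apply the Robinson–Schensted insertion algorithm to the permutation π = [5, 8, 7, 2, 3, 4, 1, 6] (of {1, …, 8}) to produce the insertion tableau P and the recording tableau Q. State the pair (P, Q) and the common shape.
P = [1, 3, 4, 6] / [2, 7] / [5] / [8];  Q = [1, 2, 6, 8] / [3, 5] / [4] / [7];  common shape = (4, 2, 1, 1)

Row-insert the values π_1, π_2, … into P one at a time, bumping the leftmost entry strictly greater than the inserted value down to the next row. The recording tableau Q records, in position (i, j), the step at which that cell was added to P.
  Insert 5 (step 1): P = [5];  Q = [1]
  Insert 8 (step 2): P = [5, 8];  Q = [1, 2]
  Insert 7 (step 3): P = [5, 7] / [8];  Q = [1, 2] / [3]
  Insert 2 (step 4): P = [2, 7] / [5] / [8];  Q = [1, 2] / [3] / [4]
  Insert 3 (step 5): P = [2, 3] / [5, 7] / [8];  Q = [1, 2] / [3, 5] / [4]
  Insert 4 (step 6): P = [2, 3, 4] / [5, 7] / [8];  Q = [1, 2, 6] / [3, 5] / [4]
  Insert 1 (step 7): P = [1, 3, 4] / [2, 7] / [5] / [8];  Q = [1, 2, 6] / [3, 5] / [4] / [7]
  Insert 6 (step 8): P = [1, 3, 4, 6] / [2, 7] / [5] / [8];  Q = [1, 2, 6, 8] / [3, 5] / [4] / [7]
Final shape: (4, 2, 1, 1).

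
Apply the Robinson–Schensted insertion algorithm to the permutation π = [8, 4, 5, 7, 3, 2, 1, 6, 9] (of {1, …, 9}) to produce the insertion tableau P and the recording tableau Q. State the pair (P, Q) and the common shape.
P = [1, 5, 6, 9] / [2, 7] / [3] / [4] / [8];  Q = [1, 3, 4, 9] / [2, 8] / [5] / [6] / [7];  common shape = (4, 2, 1, 1, 1)

Row-insert the values π_1, π_2, … into P one at a time, bumping the leftmost entry strictly greater than the inserted value down to the next row. The recording tableau Q records, in position (i, j), the step at which that cell was added to P.
  Insert 8 (step 1): P = [8];  Q = [1]
  Insert 4 (step 2): P = [4] / [8];  Q = [1] / [2]
  Insert 5 (step 3): P = [4, 5] / [8];  Q = [1, 3] / [2]
  Insert 7 (step 4): P = [4, 5, 7] / [8];  Q = [1, 3, 4] / [2]
  Insert 3 (step 5): P = [3, 5, 7] / [4] / [8];  Q = [1, 3, 4] / [2] / [5]
  Insert 2 (step 6): P = [2, 5, 7] / [3] / [4] / [8];  Q = [1, 3, 4] / [2] / [5] / [6]
  Insert 1 (step 7): P = [1, 5, 7] / [2] / [3] / [4] / [8];  Q = [1, 3, 4] / [2] / [5] / [6] / [7]
  Insert 6 (step 8): P = [1, 5, 6] / [2, 7] / [3] / [4] / [8];  Q = [1, 3, 4] / [2, 8] / [5] / [6] / [7]
  Insert 9 (step 9): P = [1, 5, 6, 9] / [2, 7] / [3] / [4] / [8];  Q = [1, 3, 4, 9] / [2, 8] / [5] / [6] / [7]
Final shape: (4, 2, 1, 1, 1).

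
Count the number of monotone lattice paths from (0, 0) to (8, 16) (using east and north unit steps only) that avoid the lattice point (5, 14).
Number of paths = 619191

Total paths from (0, 0) to (8, 16): C(24, 8) = 735471. Paths through (5, 14): (paths (0, 0) → (5, 14)) × (paths (5, 14) → (8, 16)) = C(19, 5) · C(5, 3) = 11628 · 10 = 116280. Avoidance count = 735471 − 116280 = 619191.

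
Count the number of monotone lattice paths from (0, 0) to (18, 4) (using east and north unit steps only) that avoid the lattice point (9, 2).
Number of paths = 4290

Total paths from (0, 0) to (18, 4): C(22, 18) = 7315. Paths through (9, 2): (paths (0, 0) → (9, 2)) × (paths (9, 2) → (18, 4)) = C(11, 9) · C(11, 9) = 55 · 55 = 3025. Avoidance count = 7315 − 3025 = 4290.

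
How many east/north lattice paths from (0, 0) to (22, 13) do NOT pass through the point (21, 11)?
Number of paths = 1089264360

Total paths from (0, 0) to (22, 13): C(35, 22) = 1476337800. Paths through (21, 11): (paths (0, 0) → (21, 11)) × (paths (21, 11) → (22, 13)) = C(32, 21) · C(3, 1) = 129024480 · 3 = 387073440. Avoidance count = 1476337800 − 387073440 = 1089264360.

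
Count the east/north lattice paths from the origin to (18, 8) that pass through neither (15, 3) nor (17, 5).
Number of paths = 1430827

Inclusion–exclusion. Total paths: C(26, 18) = 1562275. Through P₁: C(18, 15)·C(8, 3) = 45696. Through P₂: C(22, 17)·C(4, 1) = 105336. Since P₁ is strictly southwest of P₂, a monotone path through both must visit P₁ then P₂; paths through both = C(18, 15)·C(4, 2)·C(4, 1) = 19584. Avoid both = 1562275 − 45696 − 105336 + 19584 = 1430827.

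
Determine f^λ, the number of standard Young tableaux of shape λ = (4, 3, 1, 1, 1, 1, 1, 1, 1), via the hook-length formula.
# SYT of shape (4, 3, 1, 1, 1, 1, 1, 1, 1) = 6006

Hook-length formula: f^λ = n! / Π hook(c), product over all cells c of the Young diagram. For λ = (4, 3, 1, 1, 1, 1, 1, 1, 1), n = 14 boxes. Hook lengths by row (left-to-right, top-to-bottom): [12, 4, 3, 1]; [10, 2, 1]; [7]; [6]; [5]; [4]; [3]; [2]; [1]. Product of hooks = 14515200. So f^λ = 14! / 14515200 = 87178291200 / 14515200 = 6006.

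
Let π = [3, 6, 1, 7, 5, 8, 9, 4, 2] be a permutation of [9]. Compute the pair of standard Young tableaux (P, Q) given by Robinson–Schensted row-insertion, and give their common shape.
P = [1, 2, 7, 8, 9] / [3, 4] / [5] / [6];  Q = [1, 2, 4, 6, 7] / [3, 5] / [8] / [9];  common shape = (5, 2, 1, 1)

Row-insert the values π_1, π_2, … into P one at a time, bumping the leftmost entry strictly greater than the inserted value down to the next row. The recording tableau Q records, in position (i, j), the step at which that cell was added to P.
  Insert 3 (step 1): P = [3];  Q = [1]
  Insert 6 (step 2): P = [3, 6];  Q = [1, 2]
  Insert 1 (step 3): P = [1, 6] / [3];  Q = [1, 2] / [3]
  Insert 7 (step 4): P = [1, 6, 7] / [3];  Q = [1, 2, 4] / [3]
  Insert 5 (step 5): P = [1, 5, 7] / [3, 6];  Q = [1, 2, 4] / [3, 5]
  Insert 8 (step 6): P = [1, 5, 7, 8] / [3, 6];  Q = [1, 2, 4, 6] / [3, 5]
  Insert 9 (step 7): P = [1, 5, 7, 8, 9] / [3, 6];  Q = [1, 2, 4, 6, 7] / [3, 5]
  Insert 4 (step 8): P = [1, 4, 7, 8, 9] / [3, 5] / [6];  Q = [1, 2, 4, 6, 7] / [3, 5] / [8]
  Insert 2 (step 9): P = [1, 2, 7, 8, 9] / [3, 4] / [5] / [6];  Q = [1, 2, 4, 6, 7] / [3, 5] / [8] / [9]
Final shape: (5, 2, 1, 1).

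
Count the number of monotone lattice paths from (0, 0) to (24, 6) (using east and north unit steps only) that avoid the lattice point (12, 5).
Number of paths = 513331

Total paths from (0, 0) to (24, 6): C(30, 24) = 593775. Paths through (12, 5): (paths (0, 0) → (12, 5)) × (paths (12, 5) → (24, 6)) = C(17, 12) · C(13, 12) = 6188 · 13 = 80444. Avoidance count = 593775 − 80444 = 513331.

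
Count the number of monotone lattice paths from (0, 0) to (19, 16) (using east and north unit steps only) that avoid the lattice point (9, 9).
Number of paths = 3114367190

Total paths from (0, 0) to (19, 16): C(35, 19) = 4059928950. Paths through (9, 9): (paths (0, 0) → (9, 9)) × (paths (9, 9) → (19, 16)) = C(18, 9) · C(17, 10) = 48620 · 19448 = 945561760. Avoidance count = 4059928950 − 945561760 = 3114367190.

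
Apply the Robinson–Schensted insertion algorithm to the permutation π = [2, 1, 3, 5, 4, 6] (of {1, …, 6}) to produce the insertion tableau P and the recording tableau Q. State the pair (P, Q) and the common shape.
P = [1, 3, 4, 6] / [2, 5];  Q = [1, 3, 4, 6] / [2, 5];  common shape = (4, 2)

Row-insert the values π_1, π_2, … into P one at a time, bumping the leftmost entry strictly greater than the inserted value down to the next row. The recording tableau Q records, in position (i, j), the step at which that cell was added to P.
  Insert 2 (step 1): P = [2];  Q = [1]
  Insert 1 (step 2): P = [1] / [2];  Q = [1] / [2]
  Insert 3 (step 3): P = [1, 3] / [2];  Q = [1, 3] / [2]
  Insert 5 (step 4): P = [1, 3, 5] / [2];  Q = [1, 3, 4] / [2]
  Insert 4 (step 5): P = [1, 3, 4] / [2, 5];  Q = [1, 3, 4] / [2, 5]
  Insert 6 (step 6): P = [1, 3, 4, 6] / [2, 5];  Q = [1, 3, 4, 6] / [2, 5]
Final shape: (4, 2).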